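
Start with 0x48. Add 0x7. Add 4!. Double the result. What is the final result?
Convert 0x48 (hexadecimal) → 4×16 + 8 = 72 (decimal)
Start: 72
Convert 0x7 (hexadecimal) → 7 (decimal)
72 + 7 = 79
Convert 4! (factorial) → 24 (decimal)
79 + 24 = 103
103 × 2 = 206
206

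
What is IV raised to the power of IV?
Convert IV (Roman numeral) → 4 (decimal)
Convert IV (Roman numeral) → 4 (decimal)
Compute 4 ^ 4 = 256
256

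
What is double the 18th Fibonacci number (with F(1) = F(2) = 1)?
The 18th Fibonacci number (with F(1) = F(2) = 1) = 2584
Compute 2584 × 2 = 5168
5168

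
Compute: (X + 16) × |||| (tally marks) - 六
Convert X (Roman numeral) → 10 (decimal)
Convert |||| (tally marks) → 4 (decimal)
Convert 六 (Chinese numeral) → 6 (decimal)
Expression in decimal: (10 + 16) × 4 - 6
Parentheses first: 10 + 16 = 26
Multiply: 26 × 4 = 104
Subtract: 104 - 6 = 98
98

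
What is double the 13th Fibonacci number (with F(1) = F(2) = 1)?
The 13th Fibonacci number (with F(1) = F(2) = 1): 1, 1, 2, 3, 5, 8, 13, 21, 34, 55, 89, 144, 233 → 233
Compute 233 × 2 = 466
466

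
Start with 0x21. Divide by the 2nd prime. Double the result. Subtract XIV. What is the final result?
Convert 0x21 (hexadecimal) → 2×16 + 1 = 33 (decimal)
Start: 33
Convert the 2nd prime (prime index) → 3 (decimal)
33 ÷ 3 = 11
11 × 2 = 22
Convert XIV (Roman numeral) → 10 + 4 = 14 (decimal)
22 - 14 = 8
8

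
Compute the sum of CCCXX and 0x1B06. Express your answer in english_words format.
Convert CCCXX (Roman numeral) → 100 + 100 + 100 + 10 + 10 = 320 (decimal)
Convert 0x1B06 (hexadecimal) → 1×4096 + 11×256 + 6 = 6918 (decimal)
Compute 320 + 6918 = 7238
Convert 7238 (decimal) → 7238 = 7×1000 + 2×100 + 38 → seven thousand two hundred thirty-eight (English words)
seven thousand two hundred thirty-eight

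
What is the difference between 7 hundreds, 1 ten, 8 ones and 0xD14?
Convert 7 hundreds, 1 ten, 8 ones (place-value notation) → 7×100 + 1×10 + 8 = 718 (decimal)
Convert 0xD14 (hexadecimal) → 13×256 + 1×16 + 4 = 3348 (decimal)
Difference: |718 - 3348| = 2630
2630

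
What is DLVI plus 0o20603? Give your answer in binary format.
Convert DLVI (Roman numeral) → 500 + 50 + 5 + 1 = 556 (decimal)
Convert 0o20603 (octal) → 2×4096 + 6×64 + 3 = 8579 (decimal)
Compute 556 + 8579 = 9135
Convert 9135 (decimal) → 9135 = 8192 + 512 + 256 + 128 + 32 + 8 + 4 + 2 + 1 → 0b10001110101111 (binary)
0b10001110101111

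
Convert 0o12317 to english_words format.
Convert 0o12317 (octal) → 1×4096 + 2×512 + 3×64 + 1×8 + 7 = 5327 (decimal)
Convert 5327 (decimal) → 5327 = 5×1000 + 3×100 + 27 → five thousand three hundred twenty-seven (English words)
five thousand three hundred twenty-seven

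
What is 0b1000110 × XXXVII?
Convert 0b1000110 (binary) → 64 + 4 + 2 = 70 (decimal)
Convert XXXVII (Roman numeral) → 10 + 10 + 10 + 5 + 1 + 1 = 37 (decimal)
Compute 70 × 37 = 2590
2590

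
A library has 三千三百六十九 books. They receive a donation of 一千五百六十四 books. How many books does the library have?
Convert 三千三百六十九 (Chinese numeral) → 3×1000 + 3×100 + 6×10 + 9 = 3369 (decimal)
Convert 一千五百六十四 (Chinese numeral) → 1×1000 + 5×100 + 6×10 + 4 = 1564 (decimal)
Compute 3369 + 1564 = 4933
4933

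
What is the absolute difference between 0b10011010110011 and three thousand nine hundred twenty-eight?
Convert 0b10011010110011 (binary) → 8192 + 1024 + 512 + 128 + 32 + 16 + 2 + 1 = 9907 (decimal)
Convert three thousand nine hundred twenty-eight (English words) → 3×1000 + 9×100 + 28 = 3928 (decimal)
Compute |9907 - 3928| = 5979
5979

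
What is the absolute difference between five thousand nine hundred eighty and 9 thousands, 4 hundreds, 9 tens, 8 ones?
Convert five thousand nine hundred eighty (English words) → 5×1000 + 9×100 + 80 = 5980 (decimal)
Convert 9 thousands, 4 hundreds, 9 tens, 8 ones (place-value notation) → 9×1000 + 4×100 + 9×10 + 8 = 9498 (decimal)
Compute |5980 - 9498| = 3518
3518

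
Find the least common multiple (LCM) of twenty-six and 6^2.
Convert twenty-six (English words) → 26 (decimal)
Convert 6^2 (power) → 36 (decimal)
Compute lcm(26, 36) = 468
468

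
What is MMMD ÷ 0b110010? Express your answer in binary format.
Convert MMMD (Roman numeral) → 1000 + 1000 + 1000 + 500 = 3500 (decimal)
Convert 0b110010 (binary) → 32 + 16 + 2 = 50 (decimal)
Compute 3500 ÷ 50 = 70
Convert 70 (decimal) → 70 = 64 + 4 + 2 → 0b1000110 (binary)
0b1000110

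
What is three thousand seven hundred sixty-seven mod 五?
Convert three thousand seven hundred sixty-seven (English words) → 3×1000 + 7×100 + 67 = 3767 (decimal)
Convert 五 (Chinese numeral) → 5 (decimal)
Compute 3767 mod 5 = 2
2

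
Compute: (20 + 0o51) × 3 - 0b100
Convert 0o51 (octal) → 5×8 + 1 = 41 (decimal)
Convert 0b100 (binary) → 4 (decimal)
Expression in decimal: (20 + 41) × 3 - 4
Parentheses first: 20 + 41 = 61
Multiply: 61 × 3 = 183
Subtract: 183 - 4 = 179
179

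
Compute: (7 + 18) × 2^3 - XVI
Convert 2^3 (power) → 8 (decimal)
Convert XVI (Roman numeral) → 10 + 5 + 1 = 16 (decimal)
Expression in decimal: (7 + 18) × 8 - 16
Parentheses first: 7 + 18 = 25
Multiply: 25 × 8 = 200
Subtract: 200 - 16 = 184
184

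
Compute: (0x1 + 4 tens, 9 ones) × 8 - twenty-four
Convert 0x1 (hexadecimal) → 1 (decimal)
Convert 4 tens, 9 ones (place-value notation) → 4×10 + 9 = 49 (decimal)
Convert twenty-four (English words) → 24 (decimal)
Expression in decimal: (1 + 49) × 8 - 24
Parentheses first: 1 + 49 = 50
Multiply: 50 × 8 = 400
Subtract: 400 - 24 = 376
376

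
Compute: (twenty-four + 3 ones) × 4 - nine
Convert twenty-four (English words) → 24 (decimal)
Convert 3 ones (place-value notation) → 3 (decimal)
Convert nine (English words) → 9 (decimal)
Expression in decimal: (24 + 3) × 4 - 9
Parentheses first: 24 + 3 = 27
Multiply: 27 × 4 = 108
Subtract: 108 - 9 = 99
99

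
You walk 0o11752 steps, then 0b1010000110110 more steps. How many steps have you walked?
Convert 0o11752 (octal) → 1×4096 + 1×512 + 7×64 + 5×8 + 2 = 5098 (decimal)
Convert 0b1010000110110 (binary) → 4096 + 1024 + 32 + 16 + 4 + 2 = 5174 (decimal)
Compute 5098 + 5174 = 10272
10272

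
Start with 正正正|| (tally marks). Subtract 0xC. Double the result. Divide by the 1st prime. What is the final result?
Convert 正正正|| (tally marks) → 5 + 5 + 5 + 2 = 17 (decimal)
Start: 17
Convert 0xC (hexadecimal) → 12 (decimal)
17 - 12 = 5
5 × 2 = 10
Convert the 1st prime (prime index) → 2 (decimal)
10 ÷ 2 = 5
5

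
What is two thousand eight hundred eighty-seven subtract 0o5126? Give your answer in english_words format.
Convert two thousand eight hundred eighty-seven (English words) → 2×1000 + 8×100 + 87 = 2887 (decimal)
Convert 0o5126 (octal) → 5×512 + 1×64 + 2×8 + 6 = 2646 (decimal)
Compute 2887 - 2646 = 241
Convert 241 (decimal) → 241 = 2×100 + 41 → two hundred forty-one (English words)
two hundred forty-one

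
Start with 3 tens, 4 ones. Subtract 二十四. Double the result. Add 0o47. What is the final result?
Convert 3 tens, 4 ones (place-value notation) → 3×10 + 4 = 34 (decimal)
Start: 34
Convert 二十四 (Chinese numeral) → 2×10 + 4 = 24 (decimal)
34 - 24 = 10
10 × 2 = 20
Convert 0o47 (octal) → 4×8 + 7 = 39 (decimal)
20 + 39 = 59
59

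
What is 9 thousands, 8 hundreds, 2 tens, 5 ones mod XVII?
Convert 9 thousands, 8 hundreds, 2 tens, 5 ones (place-value notation) → 9×1000 + 8×100 + 2×10 + 5 = 9825 (decimal)
Convert XVII (Roman numeral) → 10 + 5 + 1 + 1 = 17 (decimal)
Compute 9825 mod 17 = 16
16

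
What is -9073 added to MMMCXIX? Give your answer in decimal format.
Convert MMMCXIX (Roman numeral) → 1000 + 1000 + 1000 + 100 + 10 + 9 = 3119 (decimal)
Compute -9073 + 3119 = -5954
-5954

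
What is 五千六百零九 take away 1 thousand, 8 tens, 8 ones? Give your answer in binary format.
Convert 五千六百零九 (Chinese numeral) → 5×1000 + 6×100 + 9 = 5609 (decimal)
Convert 1 thousand, 8 tens, 8 ones (place-value notation) → 1×1000 + 8×10 + 8 = 1088 (decimal)
Compute 5609 - 1088 = 4521
Convert 4521 (decimal) → 4521 = 4096 + 256 + 128 + 32 + 8 + 1 → 0b1000110101001 (binary)
0b1000110101001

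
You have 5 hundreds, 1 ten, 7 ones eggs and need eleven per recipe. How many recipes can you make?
Convert 5 hundreds, 1 ten, 7 ones (place-value notation) → 5×100 + 1×10 + 7 = 517 (decimal)
Convert eleven (English words) → 11 (decimal)
Compute 517 ÷ 11 = 47
47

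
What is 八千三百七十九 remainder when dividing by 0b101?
Convert 八千三百七十九 (Chinese numeral) → 8×1000 + 3×100 + 7×10 + 9 = 8379 (decimal)
Convert 0b101 (binary) → 4 + 1 = 5 (decimal)
Compute 8379 mod 5 = 4
4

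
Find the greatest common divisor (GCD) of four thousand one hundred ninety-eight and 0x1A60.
Convert four thousand one hundred ninety-eight (English words) → 4×1000 + 1×100 + 98 = 4198 (decimal)
Convert 0x1A60 (hexadecimal) → 1×4096 + 10×256 + 6×16 = 6752 (decimal)
Compute gcd(4198, 6752) = 2
2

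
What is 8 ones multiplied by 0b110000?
Convert 8 ones (place-value notation) → 8 (decimal)
Convert 0b110000 (binary) → 32 + 16 = 48 (decimal)
Compute 8 × 48 = 384
384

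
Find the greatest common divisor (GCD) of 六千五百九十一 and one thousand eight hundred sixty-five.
Convert 六千五百九十一 (Chinese numeral) → 6×1000 + 5×100 + 9×10 + 1 = 6591 (decimal)
Convert one thousand eight hundred sixty-five (English words) → 1×1000 + 8×100 + 65 = 1865 (decimal)
Compute gcd(6591, 1865) = 1
1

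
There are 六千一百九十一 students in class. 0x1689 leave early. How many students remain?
Convert 六千一百九十一 (Chinese numeral) → 6×1000 + 1×100 + 9×10 + 1 = 6191 (decimal)
Convert 0x1689 (hexadecimal) → 1×4096 + 6×256 + 8×16 + 9 = 5769 (decimal)
Compute 6191 - 5769 = 422
422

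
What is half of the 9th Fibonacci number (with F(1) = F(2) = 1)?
The 9th Fibonacci number (with F(1) = F(2) = 1): 1, 1, 2, 3, 5, 8, 13, 21, 34 → 34
Compute 34 ÷ 2 = 17
17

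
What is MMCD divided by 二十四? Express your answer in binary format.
Convert MMCD (Roman numeral) → 1000 + 1000 + 400 = 2400 (decimal)
Convert 二十四 (Chinese numeral) → 2×10 + 4 = 24 (decimal)
Compute 2400 ÷ 24 = 100
Convert 100 (decimal) → 100 = 64 + 32 + 4 → 0b1100100 (binary)
0b1100100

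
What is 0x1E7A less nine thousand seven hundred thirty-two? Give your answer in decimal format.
Convert 0x1E7A (hexadecimal) → 1×4096 + 14×256 + 7×16 + 10 = 7802 (decimal)
Convert nine thousand seven hundred thirty-two (English words) → 9×1000 + 7×100 + 32 = 9732 (decimal)
Compute 7802 - 9732 = -1930
-1930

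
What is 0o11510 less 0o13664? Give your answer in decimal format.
Convert 0o11510 (octal) → 1×4096 + 1×512 + 5×64 + 1×8 = 4936 (decimal)
Convert 0o13664 (octal) → 1×4096 + 3×512 + 6×64 + 6×8 + 4 = 6068 (decimal)
Compute 4936 - 6068 = -1132
-1132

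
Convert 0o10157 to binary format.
Convert 0o10157 (octal) → 1×4096 + 1×64 + 5×8 + 7 = 4207 (decimal)
Convert 4207 (decimal) → 4207 = 4096 + 64 + 32 + 8 + 4 + 2 + 1 → 0b1000001101111 (binary)
0b1000001101111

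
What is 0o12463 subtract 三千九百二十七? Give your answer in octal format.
Convert 0o12463 (octal) → 1×4096 + 2×512 + 4×64 + 6×8 + 3 = 5427 (decimal)
Convert 三千九百二十七 (Chinese numeral) → 3×1000 + 9×100 + 2×10 + 7 = 3927 (decimal)
Compute 5427 - 3927 = 1500
Convert 1500 (decimal) → 1500 = 2×512 + 7×64 + 3×8 + 4 → 0o2734 (octal)
0o2734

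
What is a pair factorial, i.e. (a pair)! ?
Convert a pair (colloquial) → 2 (decimal)
Compute 2! = 2
2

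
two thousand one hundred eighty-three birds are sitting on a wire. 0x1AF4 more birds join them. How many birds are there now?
Convert two thousand one hundred eighty-three (English words) → 2×1000 + 1×100 + 83 = 2183 (decimal)
Convert 0x1AF4 (hexadecimal) → 1×4096 + 10×256 + 15×16 + 4 = 6900 (decimal)
Compute 2183 + 6900 = 9083
9083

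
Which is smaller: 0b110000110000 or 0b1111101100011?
Convert 0b110000110000 (binary) → 2048 + 1024 + 32 + 16 = 3120 (decimal)
Convert 0b1111101100011 (binary) → 4096 + 2048 + 1024 + 512 + 256 + 64 + 32 + 2 + 1 = 8035 (decimal)
Compare 3120 vs 8035: smaller = 3120
3120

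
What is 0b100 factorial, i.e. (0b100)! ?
Convert 0b100 (binary) → 4 (decimal)
Compute 4! = 24
24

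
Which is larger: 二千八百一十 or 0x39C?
Convert 二千八百一十 (Chinese numeral) → 2×1000 + 8×100 + 1×10 = 2810 (decimal)
Convert 0x39C (hexadecimal) → 3×256 + 9×16 + 12 = 924 (decimal)
Compare 2810 vs 924: larger = 2810
2810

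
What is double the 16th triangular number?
The 16th triangular number = 16×17/2 = 136
Compute 136 × 2 = 272
272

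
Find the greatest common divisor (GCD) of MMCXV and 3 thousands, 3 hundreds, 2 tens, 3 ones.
Convert MMCXV (Roman numeral) → 1000 + 1000 + 100 + 10 + 5 = 2115 (decimal)
Convert 3 thousands, 3 hundreds, 2 tens, 3 ones (place-value notation) → 3×1000 + 3×100 + 2×10 + 3 = 3323 (decimal)
Compute gcd(2115, 3323) = 1
1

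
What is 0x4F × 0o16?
Convert 0x4F (hexadecimal) → 4×16 + 15 = 79 (decimal)
Convert 0o16 (octal) → 1×8 + 6 = 14 (decimal)
Compute 79 × 14 = 1106
1106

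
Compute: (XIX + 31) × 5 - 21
Convert XIX (Roman numeral) → 10 + 9 = 19 (decimal)
Expression in decimal: (19 + 31) × 5 - 21
Parentheses first: 19 + 31 = 50
Multiply: 50 × 5 = 250
Subtract: 250 - 21 = 229
229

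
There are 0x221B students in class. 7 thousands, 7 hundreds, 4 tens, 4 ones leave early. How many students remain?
Convert 0x221B (hexadecimal) → 2×4096 + 2×256 + 1×16 + 11 = 8731 (decimal)
Convert 7 thousands, 7 hundreds, 4 tens, 4 ones (place-value notation) → 7×1000 + 7×100 + 4×10 + 4 = 7744 (decimal)
Compute 8731 - 7744 = 987
987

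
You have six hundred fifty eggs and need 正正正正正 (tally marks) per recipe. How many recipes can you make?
Convert six hundred fifty (English words) → 6×100 + 50 = 650 (decimal)
Convert 正正正正正 (tally marks) → 5 + 5 + 5 + 5 + 5 = 25 (decimal)
Compute 650 ÷ 25 = 26
26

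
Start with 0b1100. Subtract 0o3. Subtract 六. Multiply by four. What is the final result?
Convert 0b1100 (binary) → 8 + 4 = 12 (decimal)
Start: 12
Convert 0o3 (octal) → 3 (decimal)
12 - 3 = 9
Convert 六 (Chinese numeral) → 6 (decimal)
9 - 6 = 3
Convert four (English words) → 4 (decimal)
3 × 4 = 12
12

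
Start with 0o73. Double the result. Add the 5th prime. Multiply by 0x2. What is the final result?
Convert 0o73 (octal) → 7×8 + 3 = 59 (decimal)
Start: 59
59 × 2 = 118
Convert the 5th prime (prime index) → 11 (decimal)
118 + 11 = 129
Convert 0x2 (hexadecimal) → 2 (decimal)
129 × 2 = 258
258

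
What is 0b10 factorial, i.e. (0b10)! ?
Convert 0b10 (binary) → 2 (decimal)
Compute 2! = 2
2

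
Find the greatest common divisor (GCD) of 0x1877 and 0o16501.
Convert 0x1877 (hexadecimal) → 1×4096 + 8×256 + 7×16 + 7 = 6263 (decimal)
Convert 0o16501 (octal) → 1×4096 + 6×512 + 5×64 + 1 = 7489 (decimal)
Compute gcd(6263, 7489) = 1
1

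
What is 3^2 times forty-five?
Convert 3^2 (power) → 9 (decimal)
Convert forty-five (English words) → 45 (decimal)
Compute 9 × 45 = 405
405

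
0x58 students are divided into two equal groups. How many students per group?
Convert 0x58 (hexadecimal) → 5×16 + 8 = 88 (decimal)
Convert two (English words) → 2 (decimal)
Compute 88 ÷ 2 = 44
44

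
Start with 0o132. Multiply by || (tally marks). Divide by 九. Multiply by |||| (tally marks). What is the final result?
Convert 0o132 (octal) → 1×64 + 3×8 + 2 = 90 (decimal)
Start: 90
Convert || (tally marks) → 2 (decimal)
90 × 2 = 180
Convert 九 (Chinese numeral) → 9 (decimal)
180 ÷ 9 = 20
Convert |||| (tally marks) → 4 (decimal)
20 × 4 = 80
80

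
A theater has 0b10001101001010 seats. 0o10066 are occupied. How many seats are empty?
Convert 0b10001101001010 (binary) → 8192 + 512 + 256 + 64 + 8 + 2 = 9034 (decimal)
Convert 0o10066 (octal) → 1×4096 + 6×8 + 6 = 4150 (decimal)
Compute 9034 - 4150 = 4884
4884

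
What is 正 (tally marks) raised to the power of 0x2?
Convert 正 (tally marks) → 5 (decimal)
Convert 0x2 (hexadecimal) → 2 (decimal)
Compute 5 ^ 2 = 25
25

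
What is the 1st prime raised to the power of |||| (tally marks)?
Convert the 1st prime (prime index) → 2 (decimal)
Convert |||| (tally marks) → 4 (decimal)
Compute 2 ^ 4 = 16
16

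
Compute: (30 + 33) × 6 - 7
Parentheses first: 30 + 33 = 63
Multiply: 63 × 6 = 378
Subtract: 378 - 7 = 371
371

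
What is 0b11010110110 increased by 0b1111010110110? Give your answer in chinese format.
Convert 0b11010110110 (binary) → 1024 + 512 + 128 + 32 + 16 + 4 + 2 = 1718 (decimal)
Convert 0b1111010110110 (binary) → 4096 + 2048 + 1024 + 512 + 128 + 32 + 16 + 4 + 2 = 7862 (decimal)
Compute 1718 + 7862 = 9580
Convert 9580 (decimal) → 9580 = 9×1000 + 5×100 + 8×10 → 九千五百八十 (Chinese numeral)
九千五百八十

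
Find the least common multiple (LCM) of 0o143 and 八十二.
Convert 0o143 (octal) → 1×64 + 4×8 + 3 = 99 (decimal)
Convert 八十二 (Chinese numeral) → 8×10 + 2 = 82 (decimal)
Compute lcm(99, 82) = 8118
8118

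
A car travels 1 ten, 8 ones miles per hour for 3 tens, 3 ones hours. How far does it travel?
Convert 1 ten, 8 ones (place-value notation) → 1×10 + 8 = 18 (decimal)
Convert 3 tens, 3 ones (place-value notation) → 3×10 + 3 = 33 (decimal)
Compute 18 × 33 = 594
594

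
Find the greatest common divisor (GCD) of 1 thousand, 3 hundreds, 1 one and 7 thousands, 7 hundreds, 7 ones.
Convert 1 thousand, 3 hundreds, 1 one (place-value notation) → 1×1000 + 3×100 + 1 = 1301 (decimal)
Convert 7 thousands, 7 hundreds, 7 ones (place-value notation) → 7×1000 + 7×100 + 7 = 7707 (decimal)
Compute gcd(1301, 7707) = 1
1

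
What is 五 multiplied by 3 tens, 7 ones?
Convert 五 (Chinese numeral) → 5 (decimal)
Convert 3 tens, 7 ones (place-value notation) → 3×10 + 7 = 37 (decimal)
Compute 5 × 37 = 185
185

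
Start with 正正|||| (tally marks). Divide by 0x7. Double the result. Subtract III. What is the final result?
Convert 正正|||| (tally marks) → 5 + 5 + 4 = 14 (decimal)
Start: 14
Convert 0x7 (hexadecimal) → 7 (decimal)
14 ÷ 7 = 2
2 × 2 = 4
Convert III (Roman numeral) → 1 + 1 + 1 = 3 (decimal)
4 - 3 = 1
1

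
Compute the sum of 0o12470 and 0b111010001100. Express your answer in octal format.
Convert 0o12470 (octal) → 1×4096 + 2×512 + 4×64 + 7×8 = 5432 (decimal)
Convert 0b111010001100 (binary) → 2048 + 1024 + 512 + 128 + 8 + 4 = 3724 (decimal)
Compute 5432 + 3724 = 9156
Convert 9156 (decimal) → 9156 = 2×4096 + 1×512 + 7×64 + 4 → 0o21704 (octal)
0o21704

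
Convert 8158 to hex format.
Convert 8158 (decimal) → 8158 = 1×4096 + 15×256 + 13×16 + 14 → 0x1FDE (hexadecimal)
0x1FDE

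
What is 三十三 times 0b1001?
Convert 三十三 (Chinese numeral) → 3×10 + 3 = 33 (decimal)
Convert 0b1001 (binary) → 8 + 1 = 9 (decimal)
Compute 33 × 9 = 297
297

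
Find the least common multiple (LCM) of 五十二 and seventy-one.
Convert 五十二 (Chinese numeral) → 5×10 + 2 = 52 (decimal)
Convert seventy-one (English words) → 71 (decimal)
Compute lcm(52, 71) = 3692
3692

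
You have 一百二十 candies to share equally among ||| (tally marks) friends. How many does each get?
Convert 一百二十 (Chinese numeral) → 1×100 + 2×10 = 120 (decimal)
Convert ||| (tally marks) → 3 (decimal)
Compute 120 ÷ 3 = 40
40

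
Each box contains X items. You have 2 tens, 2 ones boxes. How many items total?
Convert X (Roman numeral) → 10 (decimal)
Convert 2 tens, 2 ones (place-value notation) → 2×10 + 2 = 22 (decimal)
Compute 10 × 22 = 220
220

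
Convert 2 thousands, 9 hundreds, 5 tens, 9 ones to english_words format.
Convert 2 thousands, 9 hundreds, 5 tens, 9 ones (place-value notation) → 2×1000 + 9×100 + 5×10 + 9 = 2959 (decimal)
Convert 2959 (decimal) → 2959 = 2×1000 + 9×100 + 59 → two thousand nine hundred fifty-nine (English words)
two thousand nine hundred fifty-nine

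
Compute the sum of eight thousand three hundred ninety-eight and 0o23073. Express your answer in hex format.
Convert eight thousand three hundred ninety-eight (English words) → 8×1000 + 3×100 + 98 = 8398 (decimal)
Convert 0o23073 (octal) → 2×4096 + 3×512 + 7×8 + 3 = 9787 (decimal)
Compute 8398 + 9787 = 18185
Convert 18185 (decimal) → 18185 = 4×4096 + 7×256 + 9 → 0x4709 (hexadecimal)
0x4709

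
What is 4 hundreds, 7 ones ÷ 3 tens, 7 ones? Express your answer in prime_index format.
Convert 4 hundreds, 7 ones (place-value notation) → 4×100 + 7 = 407 (decimal)
Convert 3 tens, 7 ones (place-value notation) → 3×10 + 7 = 37 (decimal)
Compute 407 ÷ 37 = 11
Convert 11 (decimal) → the 5th prime (prime index)
the 5th prime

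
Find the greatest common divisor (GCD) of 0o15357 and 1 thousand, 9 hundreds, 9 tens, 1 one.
Convert 0o15357 (octal) → 1×4096 + 5×512 + 3×64 + 5×8 + 7 = 6895 (decimal)
Convert 1 thousand, 9 hundreds, 9 tens, 1 one (place-value notation) → 1×1000 + 9×100 + 9×10 + 1 = 1991 (decimal)
Compute gcd(6895, 1991) = 1
1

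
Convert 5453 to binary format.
Convert 5453 (decimal) → 5453 = 4096 + 1024 + 256 + 64 + 8 + 4 + 1 → 0b1010101001101 (binary)
0b1010101001101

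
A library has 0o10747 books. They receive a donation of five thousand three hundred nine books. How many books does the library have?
Convert 0o10747 (octal) → 1×4096 + 7×64 + 4×8 + 7 = 4583 (decimal)
Convert five thousand three hundred nine (English words) → 5×1000 + 3×100 + 9 = 5309 (decimal)
Compute 4583 + 5309 = 9892
9892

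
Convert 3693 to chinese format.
Convert 3693 (decimal) → 3693 = 3×1000 + 6×100 + 9×10 + 3 → 三千六百九十三 (Chinese numeral)
三千六百九十三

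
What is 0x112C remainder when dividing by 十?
Convert 0x112C (hexadecimal) → 1×4096 + 1×256 + 2×16 + 12 = 4396 (decimal)
Convert 十 (Chinese numeral) → 1×10 = 10 (decimal)
Compute 4396 mod 10 = 6
6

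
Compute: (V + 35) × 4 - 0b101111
Convert V (Roman numeral) → 5 (decimal)
Convert 0b101111 (binary) → 32 + 8 + 4 + 2 + 1 = 47 (decimal)
Expression in decimal: (5 + 35) × 4 - 47
Parentheses first: 5 + 35 = 40
Multiply: 40 × 4 = 160
Subtract: 160 - 47 = 113
113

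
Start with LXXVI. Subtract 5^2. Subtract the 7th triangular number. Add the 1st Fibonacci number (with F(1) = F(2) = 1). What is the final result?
Convert LXXVI (Roman numeral) → 50 + 10 + 10 + 5 + 1 = 76 (decimal)
Start: 76
Convert 5^2 (power) → 25 (decimal)
76 - 25 = 51
Convert the 7th triangular number (triangular index) → 7×8/2 = 28 (decimal)
51 - 28 = 23
Convert the 1st Fibonacci number (with F(1) = F(2) = 1) (Fibonacci index) → 1 (decimal)
23 + 1 = 24
24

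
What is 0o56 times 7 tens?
Convert 0o56 (octal) → 5×8 + 6 = 46 (decimal)
Convert 7 tens (place-value notation) → 7×10 = 70 (decimal)
Compute 46 × 70 = 3220
3220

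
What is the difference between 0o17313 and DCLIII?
Convert 0o17313 (octal) → 1×4096 + 7×512 + 3×64 + 1×8 + 3 = 7883 (decimal)
Convert DCLIII (Roman numeral) → 500 + 100 + 50 + 1 + 1 + 1 = 653 (decimal)
Difference: |7883 - 653| = 7230
7230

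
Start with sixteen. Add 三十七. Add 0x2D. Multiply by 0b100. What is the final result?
Convert sixteen (English words) → 16 (decimal)
Start: 16
Convert 三十七 (Chinese numeral) → 3×10 + 7 = 37 (decimal)
16 + 37 = 53
Convert 0x2D (hexadecimal) → 2×16 + 13 = 45 (decimal)
53 + 45 = 98
Convert 0b100 (binary) → 4 (decimal)
98 × 4 = 392
392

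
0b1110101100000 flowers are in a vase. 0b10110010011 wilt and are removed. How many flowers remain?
Convert 0b1110101100000 (binary) → 4096 + 2048 + 1024 + 256 + 64 + 32 = 7520 (decimal)
Convert 0b10110010011 (binary) → 1024 + 256 + 128 + 16 + 2 + 1 = 1427 (decimal)
Compute 7520 - 1427 = 6093
6093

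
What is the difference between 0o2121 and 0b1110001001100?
Convert 0o2121 (octal) → 2×512 + 1×64 + 2×8 + 1 = 1105 (decimal)
Convert 0b1110001001100 (binary) → 4096 + 2048 + 1024 + 64 + 8 + 4 = 7244 (decimal)
Difference: |1105 - 7244| = 6139
6139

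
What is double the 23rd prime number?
The 23rd prime number = 83
Compute 83 × 2 = 166
166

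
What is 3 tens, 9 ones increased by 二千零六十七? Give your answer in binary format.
Convert 3 tens, 9 ones (place-value notation) → 3×10 + 9 = 39 (decimal)
Convert 二千零六十七 (Chinese numeral) → 2×1000 + 6×10 + 7 = 2067 (decimal)
Compute 39 + 2067 = 2106
Convert 2106 (decimal) → 2106 = 2048 + 32 + 16 + 8 + 2 → 0b100000111010 (binary)
0b100000111010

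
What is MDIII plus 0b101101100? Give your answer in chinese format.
Convert MDIII (Roman numeral) → 1000 + 500 + 1 + 1 + 1 = 1503 (decimal)
Convert 0b101101100 (binary) → 256 + 64 + 32 + 8 + 4 = 364 (decimal)
Compute 1503 + 364 = 1867
Convert 1867 (decimal) → 1867 = 1×1000 + 8×100 + 6×10 + 7 → 一千八百六十七 (Chinese numeral)
一千八百六十七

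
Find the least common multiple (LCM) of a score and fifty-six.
Convert a score (colloquial) → 20 (decimal)
Convert fifty-six (English words) → 56 (decimal)
Compute lcm(20, 56) = 280
280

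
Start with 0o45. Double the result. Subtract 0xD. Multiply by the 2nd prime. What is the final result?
Convert 0o45 (octal) → 4×8 + 5 = 37 (decimal)
Start: 37
37 × 2 = 74
Convert 0xD (hexadecimal) → 13 (decimal)
74 - 13 = 61
Convert the 2nd prime (prime index) → 3 (decimal)
61 × 3 = 183
183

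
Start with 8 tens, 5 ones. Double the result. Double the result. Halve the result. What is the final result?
Convert 8 tens, 5 ones (place-value notation) → 8×10 + 5 = 85 (decimal)
Start: 85
85 × 2 = 170
170 × 2 = 340
340 ÷ 2 = 170
170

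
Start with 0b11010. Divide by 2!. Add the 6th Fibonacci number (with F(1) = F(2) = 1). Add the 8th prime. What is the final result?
Convert 0b11010 (binary) → 16 + 8 + 2 = 26 (decimal)
Start: 26
Convert 2! (factorial) → 2 (decimal)
26 ÷ 2 = 13
Convert the 6th Fibonacci number (with F(1) = F(2) = 1) (Fibonacci index) → 1, 1, 2, 3, 5, 8 → 8 (decimal)
13 + 8 = 21
Convert the 8th prime (prime index) → 19 (decimal)
21 + 19 = 40
40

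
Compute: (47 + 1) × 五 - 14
Convert 五 (Chinese numeral) → 5 (decimal)
Expression in decimal: (47 + 1) × 5 - 14
Parentheses first: 47 + 1 = 48
Multiply: 48 × 5 = 240
Subtract: 240 - 14 = 226
226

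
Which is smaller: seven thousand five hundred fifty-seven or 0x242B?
Convert seven thousand five hundred fifty-seven (English words) → 7×1000 + 5×100 + 57 = 7557 (decimal)
Convert 0x242B (hexadecimal) → 2×4096 + 4×256 + 2×16 + 11 = 9259 (decimal)
Compare 7557 vs 9259: smaller = 7557
7557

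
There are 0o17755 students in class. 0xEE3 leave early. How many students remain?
Convert 0o17755 (octal) → 1×4096 + 7×512 + 7×64 + 5×8 + 5 = 8173 (decimal)
Convert 0xEE3 (hexadecimal) → 14×256 + 14×16 + 3 = 3811 (decimal)
Compute 8173 - 3811 = 4362
4362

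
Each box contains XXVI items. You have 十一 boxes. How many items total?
Convert XXVI (Roman numeral) → 10 + 10 + 5 + 1 = 26 (decimal)
Convert 十一 (Chinese numeral) → 1×10 + 1 = 11 (decimal)
Compute 26 × 11 = 286
286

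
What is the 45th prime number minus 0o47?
The 45th prime number = 197
Convert 0o47 (octal) → 4×8 + 7 = 39 (decimal)
Compute 197 - 39 = 158
158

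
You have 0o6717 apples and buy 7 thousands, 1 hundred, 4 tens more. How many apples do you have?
Convert 0o6717 (octal) → 6×512 + 7×64 + 1×8 + 7 = 3535 (decimal)
Convert 7 thousands, 1 hundred, 4 tens (place-value notation) → 7×1000 + 1×100 + 4×10 = 7140 (decimal)
Compute 3535 + 7140 = 10675
10675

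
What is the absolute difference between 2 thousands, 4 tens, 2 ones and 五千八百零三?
Convert 2 thousands, 4 tens, 2 ones (place-value notation) → 2×1000 + 4×10 + 2 = 2042 (decimal)
Convert 五千八百零三 (Chinese numeral) → 5×1000 + 8×100 + 3 = 5803 (decimal)
Compute |2042 - 5803| = 3761
3761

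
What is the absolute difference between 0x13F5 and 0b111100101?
Convert 0x13F5 (hexadecimal) → 1×4096 + 3×256 + 15×16 + 5 = 5109 (decimal)
Convert 0b111100101 (binary) → 256 + 128 + 64 + 32 + 4 + 1 = 485 (decimal)
Compute |5109 - 485| = 4624
4624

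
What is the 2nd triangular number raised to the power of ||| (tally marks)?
Convert the 2nd triangular number (triangular index) → 2×3/2 = 3 (decimal)
Convert ||| (tally marks) → 3 (decimal)
Compute 3 ^ 3 = 27
27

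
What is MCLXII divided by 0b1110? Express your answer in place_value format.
Convert MCLXII (Roman numeral) → 1000 + 100 + 50 + 10 + 1 + 1 = 1162 (decimal)
Convert 0b1110 (binary) → 8 + 4 + 2 = 14 (decimal)
Compute 1162 ÷ 14 = 83
Convert 83 (decimal) → 83 = 8×10 + 3 → 8 tens, 3 ones (place-value notation)
8 tens, 3 ones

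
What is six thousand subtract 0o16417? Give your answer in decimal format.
Convert six thousand (English words) → 6×1000 = 6000 (decimal)
Convert 0o16417 (octal) → 1×4096 + 6×512 + 4×64 + 1×8 + 7 = 7439 (decimal)
Compute 6000 - 7439 = -1439
-1439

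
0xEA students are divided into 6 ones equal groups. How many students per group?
Convert 0xEA (hexadecimal) → 14×16 + 10 = 234 (decimal)
Convert 6 ones (place-value notation) → 6 (decimal)
Compute 234 ÷ 6 = 39
39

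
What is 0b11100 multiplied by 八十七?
Convert 0b11100 (binary) → 16 + 8 + 4 = 28 (decimal)
Convert 八十七 (Chinese numeral) → 8×10 + 7 = 87 (decimal)
Compute 28 × 87 = 2436
2436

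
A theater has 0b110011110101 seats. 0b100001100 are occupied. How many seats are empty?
Convert 0b110011110101 (binary) → 2048 + 1024 + 128 + 64 + 32 + 16 + 4 + 1 = 3317 (decimal)
Convert 0b100001100 (binary) → 256 + 8 + 4 = 268 (decimal)
Compute 3317 - 268 = 3049
3049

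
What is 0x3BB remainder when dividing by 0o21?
Convert 0x3BB (hexadecimal) → 3×256 + 11×16 + 11 = 955 (decimal)
Convert 0o21 (octal) → 2×8 + 1 = 17 (decimal)
Compute 955 mod 17 = 3
3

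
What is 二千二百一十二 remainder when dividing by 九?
Convert 二千二百一十二 (Chinese numeral) → 2×1000 + 2×100 + 1×10 + 2 = 2212 (decimal)
Convert 九 (Chinese numeral) → 9 (decimal)
Compute 2212 mod 9 = 7
7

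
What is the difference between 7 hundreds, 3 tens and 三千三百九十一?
Convert 7 hundreds, 3 tens (place-value notation) → 7×100 + 3×10 = 730 (decimal)
Convert 三千三百九十一 (Chinese numeral) → 3×1000 + 3×100 + 9×10 + 1 = 3391 (decimal)
Difference: |730 - 3391| = 2661
2661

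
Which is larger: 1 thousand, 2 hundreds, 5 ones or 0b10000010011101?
Convert 1 thousand, 2 hundreds, 5 ones (place-value notation) → 1×1000 + 2×100 + 5 = 1205 (decimal)
Convert 0b10000010011101 (binary) → 8192 + 128 + 16 + 8 + 4 + 1 = 8349 (decimal)
Compare 1205 vs 8349: larger = 8349
8349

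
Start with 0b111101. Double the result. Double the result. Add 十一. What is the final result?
Convert 0b111101 (binary) → 32 + 16 + 8 + 4 + 1 = 61 (decimal)
Start: 61
61 × 2 = 122
122 × 2 = 244
Convert 十一 (Chinese numeral) → 1×10 + 1 = 11 (decimal)
244 + 11 = 255
255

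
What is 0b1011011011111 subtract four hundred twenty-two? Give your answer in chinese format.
Convert 0b1011011011111 (binary) → 4096 + 1024 + 512 + 128 + 64 + 16 + 8 + 4 + 2 + 1 = 5855 (decimal)
Convert four hundred twenty-two (English words) → 4×100 + 22 = 422 (decimal)
Compute 5855 - 422 = 5433
Convert 5433 (decimal) → 5433 = 5×1000 + 4×100 + 3×10 + 3 → 五千四百三十三 (Chinese numeral)
五千四百三十三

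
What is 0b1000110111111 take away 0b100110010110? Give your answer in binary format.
Convert 0b1000110111111 (binary) → 4096 + 256 + 128 + 32 + 16 + 8 + 4 + 2 + 1 = 4543 (decimal)
Convert 0b100110010110 (binary) → 2048 + 256 + 128 + 16 + 4 + 2 = 2454 (decimal)
Compute 4543 - 2454 = 2089
Convert 2089 (decimal) → 2089 = 2048 + 32 + 8 + 1 → 0b100000101001 (binary)
0b100000101001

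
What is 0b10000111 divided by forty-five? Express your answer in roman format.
Convert 0b10000111 (binary) → 128 + 4 + 2 + 1 = 135 (decimal)
Convert forty-five (English words) → 45 (decimal)
Compute 135 ÷ 45 = 3
Convert 3 (decimal) → 3 = 1 + 1 + 1 → III (Roman numeral)
III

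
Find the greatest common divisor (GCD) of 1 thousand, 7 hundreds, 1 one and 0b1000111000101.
Convert 1 thousand, 7 hundreds, 1 one (place-value notation) → 1×1000 + 7×100 + 1 = 1701 (decimal)
Convert 0b1000111000101 (binary) → 4096 + 256 + 128 + 64 + 4 + 1 = 4549 (decimal)
Compute gcd(1701, 4549) = 1
1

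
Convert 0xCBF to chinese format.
Convert 0xCBF (hexadecimal) → 12×256 + 11×16 + 15 = 3263 (decimal)
Convert 3263 (decimal) → 3263 = 3×1000 + 2×100 + 6×10 + 3 → 三千二百六十三 (Chinese numeral)
三千二百六十三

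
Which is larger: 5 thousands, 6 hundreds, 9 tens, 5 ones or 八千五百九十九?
Convert 5 thousands, 6 hundreds, 9 tens, 5 ones (place-value notation) → 5×1000 + 6×100 + 9×10 + 5 = 5695 (decimal)
Convert 八千五百九十九 (Chinese numeral) → 8×1000 + 5×100 + 9×10 + 9 = 8599 (decimal)
Compare 5695 vs 8599: larger = 8599
8599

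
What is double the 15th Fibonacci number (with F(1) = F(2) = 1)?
The 15th Fibonacci number (with F(1) = F(2) = 1): 1, 1, 2, 3, 5, 8, 13, 21, 34, 55, 89, 144, 233, 377, 610 → 610
Compute 610 × 2 = 1220
1220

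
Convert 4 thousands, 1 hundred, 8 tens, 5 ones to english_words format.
Convert 4 thousands, 1 hundred, 8 tens, 5 ones (place-value notation) → 4×1000 + 1×100 + 8×10 + 5 = 4185 (decimal)
Convert 4185 (decimal) → 4185 = 4×1000 + 1×100 + 85 → four thousand one hundred eighty-five (English words)
four thousand one hundred eighty-five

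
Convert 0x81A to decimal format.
Convert 0x81A (hexadecimal) → 8×256 + 1×16 + 10 = 2074 (decimal)
2074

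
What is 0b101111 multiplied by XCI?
Convert 0b101111 (binary) → 32 + 8 + 4 + 2 + 1 = 47 (decimal)
Convert XCI (Roman numeral) → 90 + 1 = 91 (decimal)
Compute 47 × 91 = 4277
4277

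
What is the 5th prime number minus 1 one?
The 5th prime number = 11
Convert 1 one (place-value notation) → 1 (decimal)
Compute 11 - 1 = 10
10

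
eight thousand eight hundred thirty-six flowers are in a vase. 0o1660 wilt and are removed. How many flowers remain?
Convert eight thousand eight hundred thirty-six (English words) → 8×1000 + 8×100 + 36 = 8836 (decimal)
Convert 0o1660 (octal) → 1×512 + 6×64 + 6×8 = 944 (decimal)
Compute 8836 - 944 = 7892
7892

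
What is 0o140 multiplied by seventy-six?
Convert 0o140 (octal) → 1×64 + 4×8 = 96 (decimal)
Convert seventy-six (English words) → 76 (decimal)
Compute 96 × 76 = 7296
7296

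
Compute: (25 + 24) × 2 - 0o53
Convert 0o53 (octal) → 5×8 + 3 = 43 (decimal)
Expression in decimal: (25 + 24) × 2 - 43
Parentheses first: 25 + 24 = 49
Multiply: 49 × 2 = 98
Subtract: 98 - 43 = 55
55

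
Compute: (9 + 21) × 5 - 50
Parentheses first: 9 + 21 = 30
Multiply: 30 × 5 = 150
Subtract: 150 - 50 = 100
100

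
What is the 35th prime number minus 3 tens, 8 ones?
The 35th prime number = 149
Convert 3 tens, 8 ones (place-value notation) → 3×10 + 8 = 38 (decimal)
Compute 149 - 38 = 111
111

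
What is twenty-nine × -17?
Convert twenty-nine (English words) → 29 (decimal)
Compute 29 × -17 = -493
-493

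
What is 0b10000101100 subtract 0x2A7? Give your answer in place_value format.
Convert 0b10000101100 (binary) → 1024 + 32 + 8 + 4 = 1068 (decimal)
Convert 0x2A7 (hexadecimal) → 2×256 + 10×16 + 7 = 679 (decimal)
Compute 1068 - 679 = 389
Convert 389 (decimal) → 389 = 3×100 + 8×10 + 9 → 3 hundreds, 8 tens, 9 ones (place-value notation)
3 hundreds, 8 tens, 9 ones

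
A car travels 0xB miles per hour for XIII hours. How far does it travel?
Convert 0xB (hexadecimal) → 11 (decimal)
Convert XIII (Roman numeral) → 10 + 1 + 1 + 1 = 13 (decimal)
Compute 11 × 13 = 143
143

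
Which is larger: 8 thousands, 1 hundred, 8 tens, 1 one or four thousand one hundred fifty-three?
Convert 8 thousands, 1 hundred, 8 tens, 1 one (place-value notation) → 8×1000 + 1×100 + 8×10 + 1 = 8181 (decimal)
Convert four thousand one hundred fifty-three (English words) → 4×1000 + 1×100 + 53 = 4153 (decimal)
Compare 8181 vs 4153: larger = 8181
8181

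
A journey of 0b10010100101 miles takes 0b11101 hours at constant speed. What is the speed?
Convert 0b10010100101 (binary) → 1024 + 128 + 32 + 4 + 1 = 1189 (decimal)
Convert 0b11101 (binary) → 16 + 8 + 4 + 1 = 29 (decimal)
Compute 1189 ÷ 29 = 41
41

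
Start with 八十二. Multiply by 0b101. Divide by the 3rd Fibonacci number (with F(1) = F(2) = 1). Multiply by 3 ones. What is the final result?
Convert 八十二 (Chinese numeral) → 8×10 + 2 = 82 (decimal)
Start: 82
Convert 0b101 (binary) → 4 + 1 = 5 (decimal)
82 × 5 = 410
Convert the 3rd Fibonacci number (with F(1) = F(2) = 1) (Fibonacci index) → 1, 1, 2 → 2 (decimal)
410 ÷ 2 = 205
Convert 3 ones (place-value notation) → 3 (decimal)
205 × 3 = 615
615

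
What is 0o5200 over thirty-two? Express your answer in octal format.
Convert 0o5200 (octal) → 5×512 + 2×64 = 2688 (decimal)
Convert thirty-two (English words) → 32 (decimal)
Compute 2688 ÷ 32 = 84
Convert 84 (decimal) → 84 = 1×64 + 2×8 + 4 → 0o124 (octal)
0o124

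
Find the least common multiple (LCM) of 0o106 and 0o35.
Convert 0o106 (octal) → 1×64 + 6 = 70 (decimal)
Convert 0o35 (octal) → 3×8 + 5 = 29 (decimal)
Compute lcm(70, 29) = 2030
2030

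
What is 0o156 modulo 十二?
Convert 0o156 (octal) → 1×64 + 5×8 + 6 = 110 (decimal)
Convert 十二 (Chinese numeral) → 1×10 + 2 = 12 (decimal)
Compute 110 mod 12 = 2
2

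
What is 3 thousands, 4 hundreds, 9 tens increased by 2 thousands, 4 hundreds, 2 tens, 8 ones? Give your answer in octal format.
Convert 3 thousands, 4 hundreds, 9 tens (place-value notation) → 3×1000 + 4×100 + 9×10 = 3490 (decimal)
Convert 2 thousands, 4 hundreds, 2 tens, 8 ones (place-value notation) → 2×1000 + 4×100 + 2×10 + 8 = 2428 (decimal)
Compute 3490 + 2428 = 5918
Convert 5918 (decimal) → 5918 = 1×4096 + 3×512 + 4×64 + 3×8 + 6 → 0o13436 (octal)
0o13436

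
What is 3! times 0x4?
Convert 3! (factorial) → 6 (decimal)
Convert 0x4 (hexadecimal) → 4 (decimal)
Compute 6 × 4 = 24
24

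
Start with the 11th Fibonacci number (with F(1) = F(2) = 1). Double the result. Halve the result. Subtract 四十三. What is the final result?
Convert the 11th Fibonacci number (with F(1) = F(2) = 1) (Fibonacci index) → 1, 1, 2, 3, 5, 8, 13, 21, 34, 55, 89 → 89 (decimal)
Start: 89
89 × 2 = 178
178 ÷ 2 = 89
Convert 四十三 (Chinese numeral) → 4×10 + 3 = 43 (decimal)
89 - 43 = 46
46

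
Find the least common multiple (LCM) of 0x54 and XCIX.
Convert 0x54 (hexadecimal) → 5×16 + 4 = 84 (decimal)
Convert XCIX (Roman numeral) → 90 + 9 = 99 (decimal)
Compute lcm(84, 99) = 2772
2772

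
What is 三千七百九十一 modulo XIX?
Convert 三千七百九十一 (Chinese numeral) → 3×1000 + 7×100 + 9×10 + 1 = 3791 (decimal)
Convert XIX (Roman numeral) → 10 + 9 = 19 (decimal)
Compute 3791 mod 19 = 10
10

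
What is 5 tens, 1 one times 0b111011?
Convert 5 tens, 1 one (place-value notation) → 5×10 + 1 = 51 (decimal)
Convert 0b111011 (binary) → 32 + 16 + 8 + 2 + 1 = 59 (decimal)
Compute 51 × 59 = 3009
3009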